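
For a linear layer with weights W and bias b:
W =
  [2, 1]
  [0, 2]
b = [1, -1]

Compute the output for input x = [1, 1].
y = [4, 1]

Wx = [2×1 + 1×1, 0×1 + 2×1]
   = [3, 2]
y = Wx + b = [3 + 1, 2 + -1] = [4, 1]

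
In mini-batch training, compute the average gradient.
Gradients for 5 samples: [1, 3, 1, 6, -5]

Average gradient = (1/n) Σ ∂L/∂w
Average gradient = 1.2

Average = (1/5)(1 + 3 + 1 + 6 + -5) = 6/5 = 1.2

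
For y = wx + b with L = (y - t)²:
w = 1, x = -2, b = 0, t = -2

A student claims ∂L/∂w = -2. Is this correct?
Incorrect

y = (1)(-2) + 0 = -2
∂L/∂y = 2(y - t) = 2(-2 - -2) = 0
∂y/∂w = x = -2
∂L/∂w = 0 × -2 = 0

Claimed value: -2
Incorrect: The correct gradient is 0.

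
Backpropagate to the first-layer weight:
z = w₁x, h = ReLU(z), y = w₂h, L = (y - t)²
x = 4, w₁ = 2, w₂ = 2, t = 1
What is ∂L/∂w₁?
∂L/∂w₁ = 240

Forward pass:
z = w₁x = 2×4 = 8
h = ReLU(8) = 8
y = w₂h = 2×8 = 16

Backward pass:
∂L/∂y = 2(y - t) = 2(16 - 1) = 30
∂y/∂h = w₂ = 2
∂h/∂z = 1 (ReLU derivative)
∂z/∂w₁ = x = 4

∂L/∂w₁ = 30 × 2 × 1 × 4 = 240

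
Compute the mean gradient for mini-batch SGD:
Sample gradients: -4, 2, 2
Average gradient = 0

Average = (1/3)(-4 + 2 + 2) = 0/3 = 0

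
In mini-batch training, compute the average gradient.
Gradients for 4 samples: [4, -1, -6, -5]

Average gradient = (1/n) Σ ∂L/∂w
Average gradient = -2

Average = (1/4)(4 + -1 + -6 + -5) = -8/4 = -2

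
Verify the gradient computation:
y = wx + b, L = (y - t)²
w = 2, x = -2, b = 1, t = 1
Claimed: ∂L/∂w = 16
Correct

y = (2)(-2) + 1 = -3
∂L/∂y = 2(y - t) = 2(-3 - 1) = -8
∂y/∂w = x = -2
∂L/∂w = -8 × -2 = 16

Claimed value: 16
Correct: The correct gradient is 16.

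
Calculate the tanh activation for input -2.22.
-0.9767

tanh(-2.22) = (e^(-2.22) - e^(2.22))/(e^(-2.22) + e^(2.22)) = -0.9767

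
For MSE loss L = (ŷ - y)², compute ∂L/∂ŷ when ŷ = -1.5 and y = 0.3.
∂L/∂ŷ = -3.6

∂L/∂ŷ = 2(ŷ - y) = 2(-1.5 - 0.3) = 2(-1.8) = -3.6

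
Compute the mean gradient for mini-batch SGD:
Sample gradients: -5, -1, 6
Average gradient = 0

Average = (1/3)(-5 + -1 + 6) = 0/3 = 0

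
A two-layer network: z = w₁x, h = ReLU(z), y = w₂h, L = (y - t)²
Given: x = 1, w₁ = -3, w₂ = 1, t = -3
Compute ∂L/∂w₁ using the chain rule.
∂L/∂w₁ = 0

Forward pass:
z = w₁x = -3×1 = -3
h = ReLU(-3) = 0
y = w₂h = 1×0 = 0

Backward pass:
∂L/∂y = 2(y - t) = 2(0 - -3) = 6
∂y/∂h = w₂ = 1
∂h/∂z = 0 (ReLU derivative)
∂z/∂w₁ = x = 1

∂L/∂w₁ = 6 × 1 × 0 × 1 = 0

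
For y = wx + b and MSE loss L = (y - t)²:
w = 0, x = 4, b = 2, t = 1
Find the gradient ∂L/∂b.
∂L/∂b = 2

y = wx + b = (0)(4) + 2 = 2
∂L/∂y = 2(y - t) = 2(2 - 1) = 2
∂y/∂b = 1
∂L/∂b = ∂L/∂y · ∂y/∂b = 2 × 1 = 2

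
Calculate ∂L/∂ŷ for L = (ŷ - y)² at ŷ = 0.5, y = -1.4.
∂L/∂ŷ = 3.8

∂L/∂ŷ = 2(ŷ - y) = 2(0.5 - -1.4) = 2(1.9) = 3.8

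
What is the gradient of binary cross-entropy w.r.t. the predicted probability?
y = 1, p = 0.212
∂L/∂p = -4.717

∂L/∂p = -y/p + (1-y)/(1-p) = -1/0.212 + 0 = -4.717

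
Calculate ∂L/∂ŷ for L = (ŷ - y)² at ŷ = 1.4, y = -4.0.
∂L/∂ŷ = 10.8

∂L/∂ŷ = 2(ŷ - y) = 2(1.4 - -4.0) = 2(5.4) = 10.8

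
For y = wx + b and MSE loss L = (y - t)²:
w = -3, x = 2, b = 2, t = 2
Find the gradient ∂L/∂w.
∂L/∂w = -24

y = wx + b = (-3)(2) + 2 = -4
∂L/∂y = 2(y - t) = 2(-4 - 2) = -12
∂y/∂w = x = 2
∂L/∂w = ∂L/∂y · ∂y/∂w = -12 × 2 = -24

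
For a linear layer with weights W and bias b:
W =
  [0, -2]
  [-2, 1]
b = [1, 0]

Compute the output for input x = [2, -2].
y = [5, -6]

Wx = [0×2 + -2×-2, -2×2 + 1×-2]
   = [4, -6]
y = Wx + b = [4 + 1, -6 + 0] = [5, -6]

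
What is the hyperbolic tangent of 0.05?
0.04996

tanh(0.05) = (e^(0.05) - e^(-0.05))/(e^(0.05) + e^(-0.05)) = 0.04996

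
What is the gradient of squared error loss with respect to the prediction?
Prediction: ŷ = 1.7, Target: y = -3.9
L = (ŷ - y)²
∂L/∂ŷ = 11.2

∂L/∂ŷ = 2(ŷ - y) = 2(1.7 - -3.9) = 2(5.6) = 11.2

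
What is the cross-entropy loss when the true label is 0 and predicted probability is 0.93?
L = 2.659

L = -0·log(0.93) - 1·log(0.07) = -log(0.07) = 2.659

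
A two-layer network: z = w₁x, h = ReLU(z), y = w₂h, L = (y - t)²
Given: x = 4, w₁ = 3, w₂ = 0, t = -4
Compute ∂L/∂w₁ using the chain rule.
∂L/∂w₁ = 0

Forward pass:
z = w₁x = 3×4 = 12
h = ReLU(12) = 12
y = w₂h = 0×12 = 0

Backward pass:
∂L/∂y = 2(y - t) = 2(0 - -4) = 8
∂y/∂h = w₂ = 0
∂h/∂z = 1 (ReLU derivative)
∂z/∂w₁ = x = 4

∂L/∂w₁ = 8 × 0 × 1 × 4 = 0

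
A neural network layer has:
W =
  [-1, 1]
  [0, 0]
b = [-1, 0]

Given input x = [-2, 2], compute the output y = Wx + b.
y = [3, 0]

Wx = [-1×-2 + 1×2, 0×-2 + 0×2]
   = [4, 0]
y = Wx + b = [4 + -1, 0 + 0] = [3, 0]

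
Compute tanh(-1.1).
-0.8005

tanh(-1.1) = (e^(-1.1) - e^(1.1))/(e^(-1.1) + e^(1.1)) = -0.8005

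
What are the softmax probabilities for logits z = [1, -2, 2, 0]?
p = [0.2418, 0.012, 0.6572, 0.0889]

exp(z) = [2.718, 0.1353, 7.389, 1]
Sum = 11.24
p = [0.2418, 0.012, 0.6572, 0.0889]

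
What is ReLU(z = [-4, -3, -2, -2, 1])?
h = [0, 0, 0, 0, 1]

ReLU applied element-wise: max(0,-4)=0, max(0,-3)=0, max(0,-2)=0, max(0,-2)=0, max(0,1)=1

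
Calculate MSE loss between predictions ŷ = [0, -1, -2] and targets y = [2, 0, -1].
MSE = 2

MSE = (1/3)((0-2)² + (-1-0)² + (-2--1)²) = (1/3)(4 + 1 + 1) = 2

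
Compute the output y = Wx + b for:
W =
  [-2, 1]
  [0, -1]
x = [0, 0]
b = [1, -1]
y = [1, -1]

Wx = [-2×0 + 1×0, 0×0 + -1×0]
   = [0, 0]
y = Wx + b = [0 + 1, 0 + -1] = [1, -1]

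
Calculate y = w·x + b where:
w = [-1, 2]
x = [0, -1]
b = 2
y = 0

y = (-1)(0) + (2)(-1) + 2 = 0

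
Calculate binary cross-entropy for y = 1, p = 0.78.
L = 0.2485

L = -1·log(0.78) - 0·log(0.22) = -log(0.78) = 0.2485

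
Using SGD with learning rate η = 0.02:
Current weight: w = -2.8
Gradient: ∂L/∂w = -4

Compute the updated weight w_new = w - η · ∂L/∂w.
w_new = -2.72

w_new = w - η·∂L/∂w = -2.8 - 0.02×(-4) = -2.8 - (-0.08) = -2.72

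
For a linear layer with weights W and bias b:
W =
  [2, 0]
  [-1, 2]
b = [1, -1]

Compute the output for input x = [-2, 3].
y = [-3, 7]

Wx = [2×-2 + 0×3, -1×-2 + 2×3]
   = [-4, 8]
y = Wx + b = [-4 + 1, 8 + -1] = [-3, 7]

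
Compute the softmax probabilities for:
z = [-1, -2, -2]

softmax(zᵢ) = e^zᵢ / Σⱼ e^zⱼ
p = [0.5761, 0.2119, 0.2119]

exp(z) = [0.3679, 0.1353, 0.1353]
Sum = 0.6386
p = [0.5761, 0.2119, 0.2119]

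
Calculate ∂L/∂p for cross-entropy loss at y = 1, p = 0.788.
∂L/∂p = -1.269

∂L/∂p = -y/p + (1-y)/(1-p) = -1/0.788 + 0 = -1.269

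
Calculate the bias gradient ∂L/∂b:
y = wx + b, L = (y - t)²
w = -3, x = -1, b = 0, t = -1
∂L/∂b = 8

y = wx + b = (-3)(-1) + 0 = 3
∂L/∂y = 2(y - t) = 2(3 - -1) = 8
∂y/∂b = 1
∂L/∂b = ∂L/∂y · ∂y/∂b = 8 × 1 = 8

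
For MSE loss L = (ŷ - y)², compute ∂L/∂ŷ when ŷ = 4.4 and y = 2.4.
∂L/∂ŷ = 4.0

∂L/∂ŷ = 2(ŷ - y) = 2(4.4 - 2.4) = 2(2.0) = 4.0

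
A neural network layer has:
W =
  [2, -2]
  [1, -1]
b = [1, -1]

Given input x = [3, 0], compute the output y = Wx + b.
y = [7, 2]

Wx = [2×3 + -2×0, 1×3 + -1×0]
   = [6, 3]
y = Wx + b = [6 + 1, 3 + -1] = [7, 2]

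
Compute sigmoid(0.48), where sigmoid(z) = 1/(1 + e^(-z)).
0.6177

sigmoid(0.48) = 1/(1 + e^(-0.48)) = 1/(1 + 0.6188) = 0.6177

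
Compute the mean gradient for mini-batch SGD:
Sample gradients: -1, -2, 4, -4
Average gradient = -0.75

Average = (1/4)(-1 + -2 + 4 + -4) = -3/4 = -0.75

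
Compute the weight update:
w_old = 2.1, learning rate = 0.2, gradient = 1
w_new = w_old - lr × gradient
w_new = 1.9

w_new = w - η·∂L/∂w = 2.1 - 0.2×(1) = 2.1 - (0.2) = 1.9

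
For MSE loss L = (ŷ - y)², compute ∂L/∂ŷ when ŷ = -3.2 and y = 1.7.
∂L/∂ŷ = -9.8

∂L/∂ŷ = 2(ŷ - y) = 2(-3.2 - 1.7) = 2(-4.9) = -9.8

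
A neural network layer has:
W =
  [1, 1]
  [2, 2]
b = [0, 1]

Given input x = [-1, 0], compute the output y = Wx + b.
y = [-1, -1]

Wx = [1×-1 + 1×0, 2×-1 + 2×0]
   = [-1, -2]
y = Wx + b = [-1 + 0, -2 + 1] = [-1, -1]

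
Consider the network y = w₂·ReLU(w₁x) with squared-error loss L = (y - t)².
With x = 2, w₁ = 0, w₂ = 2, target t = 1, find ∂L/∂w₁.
∂L/∂w₁ = 0

Forward pass:
z = w₁x = 0×2 = 0
h = ReLU(0) = 0
y = w₂h = 2×0 = 0

Backward pass:
∂L/∂y = 2(y - t) = 2(0 - 1) = -2
∂y/∂h = w₂ = 2
∂h/∂z = 0 (ReLU derivative)
∂z/∂w₁ = x = 2

∂L/∂w₁ = -2 × 2 × 0 × 2 = 0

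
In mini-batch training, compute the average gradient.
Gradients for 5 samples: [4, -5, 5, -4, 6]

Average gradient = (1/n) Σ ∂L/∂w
Average gradient = 1.2

Average = (1/5)(4 + -5 + 5 + -4 + 6) = 6/5 = 1.2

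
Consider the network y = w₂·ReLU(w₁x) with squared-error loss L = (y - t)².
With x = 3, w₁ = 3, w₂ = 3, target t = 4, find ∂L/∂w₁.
∂L/∂w₁ = 414

Forward pass:
z = w₁x = 3×3 = 9
h = ReLU(9) = 9
y = w₂h = 3×9 = 27

Backward pass:
∂L/∂y = 2(y - t) = 2(27 - 4) = 46
∂y/∂h = w₂ = 3
∂h/∂z = 1 (ReLU derivative)
∂z/∂w₁ = x = 3

∂L/∂w₁ = 46 × 3 × 1 × 3 = 414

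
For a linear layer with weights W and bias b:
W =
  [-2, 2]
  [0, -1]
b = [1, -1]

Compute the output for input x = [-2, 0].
y = [5, -1]

Wx = [-2×-2 + 2×0, 0×-2 + -1×0]
   = [4, 0]
y = Wx + b = [4 + 1, 0 + -1] = [5, -1]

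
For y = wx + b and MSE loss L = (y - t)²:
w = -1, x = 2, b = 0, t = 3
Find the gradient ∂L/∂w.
∂L/∂w = -20

y = wx + b = (-1)(2) + 0 = -2
∂L/∂y = 2(y - t) = 2(-2 - 3) = -10
∂y/∂w = x = 2
∂L/∂w = ∂L/∂y · ∂y/∂w = -10 × 2 = -20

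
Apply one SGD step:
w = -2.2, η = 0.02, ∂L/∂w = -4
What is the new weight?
w_new = -2.12

w_new = w - η·∂L/∂w = -2.2 - 0.02×(-4) = -2.2 - (-0.08) = -2.12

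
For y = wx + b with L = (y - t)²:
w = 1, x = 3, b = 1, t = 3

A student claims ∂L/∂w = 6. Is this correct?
Correct

y = (1)(3) + 1 = 4
∂L/∂y = 2(y - t) = 2(4 - 3) = 2
∂y/∂w = x = 3
∂L/∂w = 2 × 3 = 6

Claimed value: 6
Correct: The correct gradient is 6.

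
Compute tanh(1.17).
0.8243

tanh(1.17) = (e^(1.17) - e^(-1.17))/(e^(1.17) + e^(-1.17)) = 0.8243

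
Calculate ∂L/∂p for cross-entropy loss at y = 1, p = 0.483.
∂L/∂p = -2.07

∂L/∂p = -y/p + (1-y)/(1-p) = -1/0.483 + 0 = -2.07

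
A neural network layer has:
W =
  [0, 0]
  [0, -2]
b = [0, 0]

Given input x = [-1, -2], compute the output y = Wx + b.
y = [0, 4]

Wx = [0×-1 + 0×-2, 0×-1 + -2×-2]
   = [0, 4]
y = Wx + b = [0 + 0, 4 + 0] = [0, 4]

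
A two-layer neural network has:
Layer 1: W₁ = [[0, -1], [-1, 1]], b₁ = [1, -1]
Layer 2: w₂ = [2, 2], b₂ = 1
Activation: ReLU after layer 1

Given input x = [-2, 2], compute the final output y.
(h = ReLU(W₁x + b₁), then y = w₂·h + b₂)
y = 7

Layer 1 pre-activation: z₁ = [-1, 3]
After ReLU: h = [0, 3]
Layer 2 output: y = 2×0 + 2×3 + 1 = 7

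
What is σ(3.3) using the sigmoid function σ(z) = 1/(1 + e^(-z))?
0.9644

sigmoid(3.3) = 1/(1 + e^(-3.3)) = 1/(1 + 0.03688) = 0.9644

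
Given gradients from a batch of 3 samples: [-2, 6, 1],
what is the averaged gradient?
Average gradient = 1.667

Average = (1/3)(-2 + 6 + 1) = 5/3 = 1.667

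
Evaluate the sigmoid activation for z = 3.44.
0.9689

sigmoid(3.44) = 1/(1 + e^(-3.44)) = 1/(1 + 0.03206) = 0.9689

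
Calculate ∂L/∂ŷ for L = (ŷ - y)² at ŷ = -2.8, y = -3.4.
∂L/∂ŷ = 1.2

∂L/∂ŷ = 2(ŷ - y) = 2(-2.8 - -3.4) = 2(0.6) = 1.2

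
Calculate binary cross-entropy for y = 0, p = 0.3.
L = 0.3567

L = -0·log(0.3) - 1·log(0.7) = -log(0.7) = 0.3567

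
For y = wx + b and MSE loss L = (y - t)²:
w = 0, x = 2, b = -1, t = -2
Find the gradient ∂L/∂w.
∂L/∂w = 4

y = wx + b = (0)(2) + -1 = -1
∂L/∂y = 2(y - t) = 2(-1 - -2) = 2
∂y/∂w = x = 2
∂L/∂w = ∂L/∂y · ∂y/∂w = 2 × 2 = 4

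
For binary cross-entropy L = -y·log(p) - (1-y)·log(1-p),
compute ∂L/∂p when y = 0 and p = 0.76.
∂L/∂p = 4.167

∂L/∂p = -y/p + (1-y)/(1-p) = 0 + 1/0.24 = 4.167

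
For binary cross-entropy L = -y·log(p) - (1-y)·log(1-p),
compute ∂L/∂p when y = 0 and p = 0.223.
∂L/∂p = 1.287

∂L/∂p = -y/p + (1-y)/(1-p) = 0 + 1/0.777 = 1.287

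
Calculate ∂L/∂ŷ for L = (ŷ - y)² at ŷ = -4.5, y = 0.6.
∂L/∂ŷ = -10.2

∂L/∂ŷ = 2(ŷ - y) = 2(-4.5 - 0.6) = 2(-5.1) = -10.2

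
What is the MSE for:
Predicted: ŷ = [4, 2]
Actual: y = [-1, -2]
MSE = 20.5

MSE = (1/2)((4--1)² + (2--2)²) = (1/2)(25 + 16) = 20.5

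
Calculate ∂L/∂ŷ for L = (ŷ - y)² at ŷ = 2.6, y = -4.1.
∂L/∂ŷ = 13.4

∂L/∂ŷ = 2(ŷ - y) = 2(2.6 - -4.1) = 2(6.7) = 13.4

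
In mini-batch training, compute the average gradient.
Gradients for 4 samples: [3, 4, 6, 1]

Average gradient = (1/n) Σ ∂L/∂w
Average gradient = 3.5

Average = (1/4)(3 + 4 + 6 + 1) = 14/4 = 3.5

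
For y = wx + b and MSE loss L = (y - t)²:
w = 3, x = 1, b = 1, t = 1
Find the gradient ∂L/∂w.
∂L/∂w = 6

y = wx + b = (3)(1) + 1 = 4
∂L/∂y = 2(y - t) = 2(4 - 1) = 6
∂y/∂w = x = 1
∂L/∂w = ∂L/∂y · ∂y/∂w = 6 × 1 = 6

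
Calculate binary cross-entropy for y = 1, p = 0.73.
L = 0.3147

L = -1·log(0.73) - 0·log(0.27) = -log(0.73) = 0.3147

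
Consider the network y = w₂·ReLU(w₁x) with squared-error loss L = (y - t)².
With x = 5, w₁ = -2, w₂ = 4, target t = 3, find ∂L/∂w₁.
∂L/∂w₁ = 0

Forward pass:
z = w₁x = -2×5 = -10
h = ReLU(-10) = 0
y = w₂h = 4×0 = 0

Backward pass:
∂L/∂y = 2(y - t) = 2(0 - 3) = -6
∂y/∂h = w₂ = 4
∂h/∂z = 0 (ReLU derivative)
∂z/∂w₁ = x = 5

∂L/∂w₁ = -6 × 4 × 0 × 5 = 0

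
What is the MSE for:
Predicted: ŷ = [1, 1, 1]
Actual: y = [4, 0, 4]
MSE = 6.333

MSE = (1/3)((1-4)² + (1-0)² + (1-4)²) = (1/3)(9 + 1 + 9) = 6.333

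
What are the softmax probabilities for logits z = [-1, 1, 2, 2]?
p = [0.0206, 0.1522, 0.4136, 0.4136]

exp(z) = [0.3679, 2.718, 7.389, 7.389]
Sum = 17.86
p = [0.0206, 0.1522, 0.4136, 0.4136]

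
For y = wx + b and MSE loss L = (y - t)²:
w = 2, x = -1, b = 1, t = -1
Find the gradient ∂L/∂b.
∂L/∂b = 0

y = wx + b = (2)(-1) + 1 = -1
∂L/∂y = 2(y - t) = 2(-1 - -1) = 0
∂y/∂b = 1
∂L/∂b = ∂L/∂y · ∂y/∂b = 0 × 1 = 0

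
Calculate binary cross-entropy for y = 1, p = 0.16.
L = 1.833

L = -1·log(0.16) - 0·log(0.84) = -log(0.16) = 1.833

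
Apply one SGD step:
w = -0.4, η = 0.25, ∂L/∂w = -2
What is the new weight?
w_new = 0.1

w_new = w - η·∂L/∂w = -0.4 - 0.25×(-2) = -0.4 - (-0.5) = 0.1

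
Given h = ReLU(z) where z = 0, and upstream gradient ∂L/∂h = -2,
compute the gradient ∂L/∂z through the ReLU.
∂L/∂z = 0

h = ReLU(0) = 0
At z = 0: ∂h/∂z = 0 (by convention)
∂L/∂z = ∂L/∂h · ∂h/∂z = -2 × 0 = 0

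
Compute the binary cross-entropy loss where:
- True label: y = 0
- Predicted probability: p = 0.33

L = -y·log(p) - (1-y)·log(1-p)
L = 0.4005

L = -0·log(0.33) - 1·log(0.67) = -log(0.67) = 0.4005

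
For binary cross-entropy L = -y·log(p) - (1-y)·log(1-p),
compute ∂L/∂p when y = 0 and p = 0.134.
∂L/∂p = 1.155

∂L/∂p = -y/p + (1-y)/(1-p) = 0 + 1/0.866 = 1.155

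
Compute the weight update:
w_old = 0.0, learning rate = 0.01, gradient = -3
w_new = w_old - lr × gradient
w_new = 0.03

w_new = w - η·∂L/∂w = 0.0 - 0.01×(-3) = 0.0 - (-0.03) = 0.03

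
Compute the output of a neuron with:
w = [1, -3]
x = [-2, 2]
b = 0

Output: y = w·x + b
y = -8

y = (1)(-2) + (-3)(2) + 0 = -8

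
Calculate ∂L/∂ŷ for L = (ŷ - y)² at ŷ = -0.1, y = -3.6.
∂L/∂ŷ = 7.0

∂L/∂ŷ = 2(ŷ - y) = 2(-0.1 - -3.6) = 2(3.5) = 7.0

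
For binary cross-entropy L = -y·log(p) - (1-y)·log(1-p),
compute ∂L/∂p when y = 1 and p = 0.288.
∂L/∂p = -3.472

∂L/∂p = -y/p + (1-y)/(1-p) = -1/0.288 + 0 = -3.472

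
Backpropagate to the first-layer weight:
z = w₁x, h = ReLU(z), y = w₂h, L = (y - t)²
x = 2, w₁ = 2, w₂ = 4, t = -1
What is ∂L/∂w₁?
∂L/∂w₁ = 272

Forward pass:
z = w₁x = 2×2 = 4
h = ReLU(4) = 4
y = w₂h = 4×4 = 16

Backward pass:
∂L/∂y = 2(y - t) = 2(16 - -1) = 34
∂y/∂h = w₂ = 4
∂h/∂z = 1 (ReLU derivative)
∂z/∂w₁ = x = 2

∂L/∂w₁ = 34 × 4 × 1 × 2 = 272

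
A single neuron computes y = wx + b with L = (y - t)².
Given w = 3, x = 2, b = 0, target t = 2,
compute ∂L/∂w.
∂L/∂w = 16

y = wx + b = (3)(2) + 0 = 6
∂L/∂y = 2(y - t) = 2(6 - 2) = 8
∂y/∂w = x = 2
∂L/∂w = ∂L/∂y · ∂y/∂w = 8 × 2 = 16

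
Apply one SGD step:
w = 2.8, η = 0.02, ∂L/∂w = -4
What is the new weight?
w_new = 2.88

w_new = w - η·∂L/∂w = 2.8 - 0.02×(-4) = 2.8 - (-0.08) = 2.88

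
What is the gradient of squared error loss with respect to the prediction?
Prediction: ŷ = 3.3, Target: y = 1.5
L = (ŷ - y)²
∂L/∂ŷ = 3.6

∂L/∂ŷ = 2(ŷ - y) = 2(3.3 - 1.5) = 2(1.8) = 3.6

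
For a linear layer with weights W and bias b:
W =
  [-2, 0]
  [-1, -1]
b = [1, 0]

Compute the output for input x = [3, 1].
y = [-5, -4]

Wx = [-2×3 + 0×1, -1×3 + -1×1]
   = [-6, -4]
y = Wx + b = [-6 + 1, -4 + 0] = [-5, -4]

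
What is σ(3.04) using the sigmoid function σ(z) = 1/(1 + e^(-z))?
0.9543

sigmoid(3.04) = 1/(1 + e^(-3.04)) = 1/(1 + 0.04783) = 0.9543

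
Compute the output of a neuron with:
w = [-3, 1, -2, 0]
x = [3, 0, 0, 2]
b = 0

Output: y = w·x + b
y = -9

y = (-3)(3) + (1)(0) + (-2)(0) + (0)(2) + 0 = -9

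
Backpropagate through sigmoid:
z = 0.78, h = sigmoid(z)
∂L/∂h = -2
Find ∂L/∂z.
∂L/∂z = -0.431

σ(0.78) = 0.6857
σ'(0.78) = σ(0.78)(1 - σ(0.78)) = 0.6857 × 0.3143 = 0.2155
∂L/∂z = ∂L/∂h · σ'(z) = -2 × 0.2155 = -0.431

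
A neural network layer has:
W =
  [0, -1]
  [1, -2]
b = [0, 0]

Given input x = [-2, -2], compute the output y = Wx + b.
y = [2, 2]

Wx = [0×-2 + -1×-2, 1×-2 + -2×-2]
   = [2, 2]
y = Wx + b = [2 + 0, 2 + 0] = [2, 2]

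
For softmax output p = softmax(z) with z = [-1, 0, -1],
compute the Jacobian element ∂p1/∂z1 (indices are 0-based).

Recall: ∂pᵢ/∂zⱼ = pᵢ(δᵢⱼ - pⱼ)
∂p1/∂z1 = 0.2442

p = softmax(z) = [0.2119, 0.5761, 0.2119]
p1 = 0.5761

∂p1/∂z1 = p1(1 - p1) = 0.5761 × (1 - 0.5761) = 0.2442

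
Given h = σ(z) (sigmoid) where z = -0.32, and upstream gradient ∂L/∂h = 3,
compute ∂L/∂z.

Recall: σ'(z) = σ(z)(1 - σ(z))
∂L/∂z = 0.7311

σ(-0.32) = 0.4207
σ'(-0.32) = σ(-0.32)(1 - σ(-0.32)) = 0.4207 × 0.5793 = 0.2437
∂L/∂z = ∂L/∂h · σ'(z) = 3 × 0.2437 = 0.7311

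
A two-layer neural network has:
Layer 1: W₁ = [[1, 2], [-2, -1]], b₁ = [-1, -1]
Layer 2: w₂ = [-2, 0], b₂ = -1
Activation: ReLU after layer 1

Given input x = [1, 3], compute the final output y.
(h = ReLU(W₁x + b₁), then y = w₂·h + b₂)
y = -13

Layer 1 pre-activation: z₁ = [6, -6]
After ReLU: h = [6, 0]
Layer 2 output: y = -2×6 + 0×0 + -1 = -13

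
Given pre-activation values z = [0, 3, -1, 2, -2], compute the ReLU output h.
h = [0, 3, 0, 2, 0]

ReLU applied element-wise: max(0,0)=0, max(0,3)=3, max(0,-1)=0, max(0,2)=2, max(0,-2)=0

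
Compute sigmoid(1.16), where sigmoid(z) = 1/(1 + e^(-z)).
0.7613

sigmoid(1.16) = 1/(1 + e^(-1.16)) = 1/(1 + 0.3135) = 0.7613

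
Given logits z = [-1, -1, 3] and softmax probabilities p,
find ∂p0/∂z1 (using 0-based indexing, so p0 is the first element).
∂p0/∂z1 = -0.0003122

p = softmax(z) = [0.01767, 0.01767, 0.9647]
p0 = 0.01767, p1 = 0.01767

∂p0/∂z1 = -p0 × p1 = -0.01767 × 0.01767 = -0.0003122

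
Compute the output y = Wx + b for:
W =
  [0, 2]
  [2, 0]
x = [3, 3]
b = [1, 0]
y = [7, 6]

Wx = [0×3 + 2×3, 2×3 + 0×3]
   = [6, 6]
y = Wx + b = [6 + 1, 6 + 0] = [7, 6]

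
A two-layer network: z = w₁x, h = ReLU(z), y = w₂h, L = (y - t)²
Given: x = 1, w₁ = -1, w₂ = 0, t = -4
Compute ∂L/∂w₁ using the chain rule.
∂L/∂w₁ = 0

Forward pass:
z = w₁x = -1×1 = -1
h = ReLU(-1) = 0
y = w₂h = 0×0 = 0

Backward pass:
∂L/∂y = 2(y - t) = 2(0 - -4) = 8
∂y/∂h = w₂ = 0
∂h/∂z = 0 (ReLU derivative)
∂z/∂w₁ = x = 1

∂L/∂w₁ = 8 × 0 × 0 × 1 = 0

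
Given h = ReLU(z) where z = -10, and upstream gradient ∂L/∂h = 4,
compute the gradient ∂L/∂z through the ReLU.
∂L/∂z = 0

h = ReLU(-10) = 0
Since z < 0: ∂h/∂z = 0
∂L/∂z = ∂L/∂h · ∂h/∂z = 4 × 0 = 0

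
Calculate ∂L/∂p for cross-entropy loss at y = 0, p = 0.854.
∂L/∂p = 6.849

∂L/∂p = -y/p + (1-y)/(1-p) = 0 + 1/0.146 = 6.849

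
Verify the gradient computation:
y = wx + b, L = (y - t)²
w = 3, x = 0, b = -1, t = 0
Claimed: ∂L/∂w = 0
Correct

y = (3)(0) + -1 = -1
∂L/∂y = 2(y - t) = 2(-1 - 0) = -2
∂y/∂w = x = 0
∂L/∂w = -2 × 0 = 0

Claimed value: 0
Correct: The correct gradient is 0.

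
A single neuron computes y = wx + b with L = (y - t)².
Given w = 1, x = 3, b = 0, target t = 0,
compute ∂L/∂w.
∂L/∂w = 18

y = wx + b = (1)(3) + 0 = 3
∂L/∂y = 2(y - t) = 2(3 - 0) = 6
∂y/∂w = x = 3
∂L/∂w = ∂L/∂y · ∂y/∂w = 6 × 3 = 18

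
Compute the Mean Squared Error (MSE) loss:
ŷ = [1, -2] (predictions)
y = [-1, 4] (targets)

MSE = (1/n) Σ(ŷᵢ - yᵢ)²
MSE = 20

MSE = (1/2)((1--1)² + (-2-4)²) = (1/2)(4 + 36) = 20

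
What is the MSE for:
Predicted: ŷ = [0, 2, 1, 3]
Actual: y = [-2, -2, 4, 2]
MSE = 7.5

MSE = (1/4)((0--2)² + (2--2)² + (1-4)² + (3-2)²) = (1/4)(4 + 16 + 9 + 1) = 7.5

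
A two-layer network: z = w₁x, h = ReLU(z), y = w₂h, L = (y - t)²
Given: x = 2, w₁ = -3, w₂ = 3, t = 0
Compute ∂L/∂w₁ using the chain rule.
∂L/∂w₁ = 0

Forward pass:
z = w₁x = -3×2 = -6
h = ReLU(-6) = 0
y = w₂h = 3×0 = 0

Backward pass:
∂L/∂y = 2(y - t) = 2(0 - 0) = 0
∂y/∂h = w₂ = 3
∂h/∂z = 0 (ReLU derivative)
∂z/∂w₁ = x = 2

∂L/∂w₁ = 0 × 3 × 0 × 2 = 0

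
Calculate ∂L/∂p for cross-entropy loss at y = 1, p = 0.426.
∂L/∂p = -2.347

∂L/∂p = -y/p + (1-y)/(1-p) = -1/0.426 + 0 = -2.347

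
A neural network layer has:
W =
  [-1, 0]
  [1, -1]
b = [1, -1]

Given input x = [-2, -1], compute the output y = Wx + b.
y = [3, -2]

Wx = [-1×-2 + 0×-1, 1×-2 + -1×-1]
   = [2, -1]
y = Wx + b = [2 + 1, -1 + -1] = [3, -2]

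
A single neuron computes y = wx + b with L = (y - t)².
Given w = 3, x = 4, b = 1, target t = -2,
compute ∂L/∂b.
∂L/∂b = 30

y = wx + b = (3)(4) + 1 = 13
∂L/∂y = 2(y - t) = 2(13 - -2) = 30
∂y/∂b = 1
∂L/∂b = ∂L/∂y · ∂y/∂b = 30 × 1 = 30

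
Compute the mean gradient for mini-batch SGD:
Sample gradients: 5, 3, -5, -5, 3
Average gradient = 0.2

Average = (1/5)(5 + 3 + -5 + -5 + 3) = 1/5 = 0.2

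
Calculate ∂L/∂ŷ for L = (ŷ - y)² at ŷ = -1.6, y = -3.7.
∂L/∂ŷ = 4.2

∂L/∂ŷ = 2(ŷ - y) = 2(-1.6 - -3.7) = 2(2.1) = 4.2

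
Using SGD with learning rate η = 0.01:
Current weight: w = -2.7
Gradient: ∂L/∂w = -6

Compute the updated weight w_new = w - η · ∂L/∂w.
w_new = -2.64

w_new = w - η·∂L/∂w = -2.7 - 0.01×(-6) = -2.7 - (-0.06) = -2.64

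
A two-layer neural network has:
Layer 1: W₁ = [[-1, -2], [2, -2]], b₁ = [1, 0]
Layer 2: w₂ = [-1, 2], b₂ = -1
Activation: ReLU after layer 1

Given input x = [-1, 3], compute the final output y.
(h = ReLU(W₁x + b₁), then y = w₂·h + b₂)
y = -1

Layer 1 pre-activation: z₁ = [-4, -8]
After ReLU: h = [0, 0]
Layer 2 output: y = -1×0 + 2×0 + -1 = -1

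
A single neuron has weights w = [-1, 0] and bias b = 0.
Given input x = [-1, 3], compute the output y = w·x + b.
y = 1

y = (-1)(-1) + (0)(3) + 0 = 1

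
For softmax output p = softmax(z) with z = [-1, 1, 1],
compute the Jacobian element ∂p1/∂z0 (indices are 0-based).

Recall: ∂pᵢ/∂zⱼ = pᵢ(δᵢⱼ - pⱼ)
∂p1/∂z0 = -0.02968

p = softmax(z) = [0.06338, 0.4683, 0.4683]
p1 = 0.4683, p0 = 0.06338

∂p1/∂z0 = -p1 × p0 = -0.4683 × 0.06338 = -0.02968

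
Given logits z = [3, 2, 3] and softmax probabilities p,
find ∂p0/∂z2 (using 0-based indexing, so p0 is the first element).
∂p0/∂z2 = -0.1784

p = softmax(z) = [0.4223, 0.1554, 0.4223]
p0 = 0.4223, p2 = 0.4223

∂p0/∂z2 = -p0 × p2 = -0.4223 × 0.4223 = -0.1784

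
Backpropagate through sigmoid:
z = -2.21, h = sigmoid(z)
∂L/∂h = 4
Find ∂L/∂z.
∂L/∂z = 0.3563

σ(-2.21) = 0.09886
σ'(-2.21) = σ(-2.21)(1 - σ(-2.21)) = 0.09886 × 0.9011 = 0.08908
∂L/∂z = ∂L/∂h · σ'(z) = 4 × 0.08908 = 0.3563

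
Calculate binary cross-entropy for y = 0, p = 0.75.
L = 1.386

L = -0·log(0.75) - 1·log(0.25) = -log(0.25) = 1.386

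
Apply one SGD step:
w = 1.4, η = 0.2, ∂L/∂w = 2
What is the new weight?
w_new = 1

w_new = w - η·∂L/∂w = 1.4 - 0.2×(2) = 1.4 - (0.4) = 1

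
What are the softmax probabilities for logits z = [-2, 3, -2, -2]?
p = [0.0066, 0.9802, 0.0066, 0.0066]

exp(z) = [0.1353, 20.09, 0.1353, 0.1353]
Sum = 20.49
p = [0.0066, 0.9802, 0.0066, 0.0066]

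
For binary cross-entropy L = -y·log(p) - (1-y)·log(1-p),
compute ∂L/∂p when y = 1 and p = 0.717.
∂L/∂p = -1.395

∂L/∂p = -y/p + (1-y)/(1-p) = -1/0.717 + 0 = -1.395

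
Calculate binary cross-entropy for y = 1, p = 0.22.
L = 1.514

L = -1·log(0.22) - 0·log(0.78) = -log(0.22) = 1.514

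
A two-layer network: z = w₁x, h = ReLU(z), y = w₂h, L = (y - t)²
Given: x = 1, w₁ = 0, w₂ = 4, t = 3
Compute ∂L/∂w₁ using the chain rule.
∂L/∂w₁ = 0

Forward pass:
z = w₁x = 0×1 = 0
h = ReLU(0) = 0
y = w₂h = 4×0 = 0

Backward pass:
∂L/∂y = 2(y - t) = 2(0 - 3) = -6
∂y/∂h = w₂ = 4
∂h/∂z = 0 (ReLU derivative)
∂z/∂w₁ = x = 1

∂L/∂w₁ = -6 × 4 × 0 × 1 = 0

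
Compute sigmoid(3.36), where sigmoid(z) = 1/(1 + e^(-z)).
0.9664

sigmoid(3.36) = 1/(1 + e^(-3.36)) = 1/(1 + 0.03474) = 0.9664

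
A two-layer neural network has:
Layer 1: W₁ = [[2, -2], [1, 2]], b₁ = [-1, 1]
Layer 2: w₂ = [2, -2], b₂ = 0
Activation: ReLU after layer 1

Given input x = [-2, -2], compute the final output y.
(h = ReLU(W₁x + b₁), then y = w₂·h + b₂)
y = 0

Layer 1 pre-activation: z₁ = [-1, -5]
After ReLU: h = [0, 0]
Layer 2 output: y = 2×0 + -2×0 + 0 = 0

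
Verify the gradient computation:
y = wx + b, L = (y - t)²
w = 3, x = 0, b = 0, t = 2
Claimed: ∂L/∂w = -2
Incorrect

y = (3)(0) + 0 = 0
∂L/∂y = 2(y - t) = 2(0 - 2) = -4
∂y/∂w = x = 0
∂L/∂w = -4 × 0 = 0

Claimed value: -2
Incorrect: The correct gradient is 0.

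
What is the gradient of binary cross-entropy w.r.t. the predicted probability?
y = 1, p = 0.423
∂L/∂p = -2.364

∂L/∂p = -y/p + (1-y)/(1-p) = -1/0.423 + 0 = -2.364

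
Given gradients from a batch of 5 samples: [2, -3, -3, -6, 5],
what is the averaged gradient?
Average gradient = -1

Average = (1/5)(2 + -3 + -3 + -6 + 5) = -5/5 = -1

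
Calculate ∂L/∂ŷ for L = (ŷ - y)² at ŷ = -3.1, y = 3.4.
∂L/∂ŷ = -13.0

∂L/∂ŷ = 2(ŷ - y) = 2(-3.1 - 3.4) = 2(-6.5) = -13.0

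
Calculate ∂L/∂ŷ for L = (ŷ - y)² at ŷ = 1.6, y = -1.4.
∂L/∂ŷ = 6.0

∂L/∂ŷ = 2(ŷ - y) = 2(1.6 - -1.4) = 2(3.0) = 6.0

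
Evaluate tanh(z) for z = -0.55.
-0.5005

tanh(-0.55) = (e^(-0.55) - e^(0.55))/(e^(-0.55) + e^(0.55)) = -0.5005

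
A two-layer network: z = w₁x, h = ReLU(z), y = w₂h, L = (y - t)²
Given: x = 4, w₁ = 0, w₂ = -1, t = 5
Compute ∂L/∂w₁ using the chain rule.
∂L/∂w₁ = 0

Forward pass:
z = w₁x = 0×4 = 0
h = ReLU(0) = 0
y = w₂h = -1×0 = 0

Backward pass:
∂L/∂y = 2(y - t) = 2(0 - 5) = -10
∂y/∂h = w₂ = -1
∂h/∂z = 0 (ReLU derivative)
∂z/∂w₁ = x = 4

∂L/∂w₁ = -10 × -1 × 0 × 4 = 0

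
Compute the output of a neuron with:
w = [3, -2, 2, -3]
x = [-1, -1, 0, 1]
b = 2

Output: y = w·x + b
y = -2

y = (3)(-1) + (-2)(-1) + (2)(0) + (-3)(1) + 2 = -2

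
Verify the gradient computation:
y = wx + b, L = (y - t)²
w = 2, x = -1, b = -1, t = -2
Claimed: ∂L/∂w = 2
Correct

y = (2)(-1) + -1 = -3
∂L/∂y = 2(y - t) = 2(-3 - -2) = -2
∂y/∂w = x = -1
∂L/∂w = -2 × -1 = 2

Claimed value: 2
Correct: The correct gradient is 2.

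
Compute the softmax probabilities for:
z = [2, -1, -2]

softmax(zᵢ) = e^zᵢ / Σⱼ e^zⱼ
p = [0.9362, 0.0466, 0.0171]

exp(z) = [7.389, 0.3679, 0.1353]
Sum = 7.892
p = [0.9362, 0.0466, 0.0171]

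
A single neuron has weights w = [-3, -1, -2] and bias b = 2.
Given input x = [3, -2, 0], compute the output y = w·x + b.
y = -5

y = (-3)(3) + (-1)(-2) + (-2)(0) + 2 = -5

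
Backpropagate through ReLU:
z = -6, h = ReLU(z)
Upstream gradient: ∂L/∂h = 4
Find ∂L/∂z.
∂L/∂z = 0

h = ReLU(-6) = 0
Since z < 0: ∂h/∂z = 0
∂L/∂z = ∂L/∂h · ∂h/∂z = 4 × 0 = 0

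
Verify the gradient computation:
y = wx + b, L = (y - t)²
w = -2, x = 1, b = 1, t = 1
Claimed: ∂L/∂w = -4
Correct

y = (-2)(1) + 1 = -1
∂L/∂y = 2(y - t) = 2(-1 - 1) = -4
∂y/∂w = x = 1
∂L/∂w = -4 × 1 = -4

Claimed value: -4
Correct: The correct gradient is -4.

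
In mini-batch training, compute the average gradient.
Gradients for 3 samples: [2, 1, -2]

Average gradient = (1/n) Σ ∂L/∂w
Average gradient = 0.3333

Average = (1/3)(2 + 1 + -2) = 1/3 = 0.3333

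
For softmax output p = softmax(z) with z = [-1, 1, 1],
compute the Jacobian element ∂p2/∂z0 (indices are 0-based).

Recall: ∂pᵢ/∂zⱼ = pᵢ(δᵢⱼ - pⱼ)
∂p2/∂z0 = -0.02968

p = softmax(z) = [0.06338, 0.4683, 0.4683]
p2 = 0.4683, p0 = 0.06338

∂p2/∂z0 = -p2 × p0 = -0.4683 × 0.06338 = -0.02968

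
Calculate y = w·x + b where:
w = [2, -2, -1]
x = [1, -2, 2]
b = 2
y = 6

y = (2)(1) + (-2)(-2) + (-1)(2) + 2 = 6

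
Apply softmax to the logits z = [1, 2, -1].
p = [0.2595, 0.7054, 0.0351]

exp(z) = [2.718, 7.389, 0.3679]
Sum = 10.48
p = [0.2595, 0.7054, 0.0351]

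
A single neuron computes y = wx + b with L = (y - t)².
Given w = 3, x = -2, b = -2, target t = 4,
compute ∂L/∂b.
∂L/∂b = -24

y = wx + b = (3)(-2) + -2 = -8
∂L/∂y = 2(y - t) = 2(-8 - 4) = -24
∂y/∂b = 1
∂L/∂b = ∂L/∂y · ∂y/∂b = -24 × 1 = -24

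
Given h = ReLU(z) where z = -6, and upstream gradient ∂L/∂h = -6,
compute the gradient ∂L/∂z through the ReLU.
∂L/∂z = 0

h = ReLU(-6) = 0
Since z < 0: ∂h/∂z = 0
∂L/∂z = ∂L/∂h · ∂h/∂z = -6 × 0 = 0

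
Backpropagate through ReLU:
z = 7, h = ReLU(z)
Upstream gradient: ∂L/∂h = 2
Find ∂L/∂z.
∂L/∂z = 2

h = ReLU(7) = 7
Since z > 0: ∂h/∂z = 1
∂L/∂z = ∂L/∂h · ∂h/∂z = 2 × 1 = 2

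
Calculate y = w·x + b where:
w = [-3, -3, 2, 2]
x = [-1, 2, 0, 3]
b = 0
y = 3

y = (-3)(-1) + (-3)(2) + (2)(0) + (2)(3) + 0 = 3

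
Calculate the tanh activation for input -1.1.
-0.8005

tanh(-1.1) = (e^(-1.1) - e^(1.1))/(e^(-1.1) + e^(1.1)) = -0.8005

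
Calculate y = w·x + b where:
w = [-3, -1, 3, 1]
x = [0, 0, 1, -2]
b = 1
y = 2

y = (-3)(0) + (-1)(0) + (3)(1) + (1)(-2) + 1 = 2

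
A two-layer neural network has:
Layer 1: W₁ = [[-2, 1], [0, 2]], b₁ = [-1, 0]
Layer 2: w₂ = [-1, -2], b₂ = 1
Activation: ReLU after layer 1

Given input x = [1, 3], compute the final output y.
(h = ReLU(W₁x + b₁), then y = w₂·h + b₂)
y = -11

Layer 1 pre-activation: z₁ = [0, 6]
After ReLU: h = [0, 6]
Layer 2 output: y = -1×0 + -2×6 + 1 = -11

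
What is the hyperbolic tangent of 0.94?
0.7352

tanh(0.94) = (e^(0.94) - e^(-0.94))/(e^(0.94) + e^(-0.94)) = 0.7352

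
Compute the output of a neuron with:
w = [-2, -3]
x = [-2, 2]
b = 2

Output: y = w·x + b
y = 0

y = (-2)(-2) + (-3)(2) + 2 = 0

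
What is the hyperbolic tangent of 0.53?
0.4854

tanh(0.53) = (e^(0.53) - e^(-0.53))/(e^(0.53) + e^(-0.53)) = 0.4854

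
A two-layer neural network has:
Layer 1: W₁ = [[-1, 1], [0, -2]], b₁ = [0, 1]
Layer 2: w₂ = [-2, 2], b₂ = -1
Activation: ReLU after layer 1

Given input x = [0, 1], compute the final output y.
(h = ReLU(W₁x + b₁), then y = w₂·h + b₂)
y = -3

Layer 1 pre-activation: z₁ = [1, -1]
After ReLU: h = [1, 0]
Layer 2 output: y = -2×1 + 2×0 + -1 = -3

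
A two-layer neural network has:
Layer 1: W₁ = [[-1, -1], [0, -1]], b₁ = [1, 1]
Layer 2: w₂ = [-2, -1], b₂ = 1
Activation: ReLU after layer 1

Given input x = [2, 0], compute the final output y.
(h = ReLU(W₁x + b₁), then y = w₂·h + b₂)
y = 0

Layer 1 pre-activation: z₁ = [-1, 1]
After ReLU: h = [0, 1]
Layer 2 output: y = -2×0 + -1×1 + 1 = 0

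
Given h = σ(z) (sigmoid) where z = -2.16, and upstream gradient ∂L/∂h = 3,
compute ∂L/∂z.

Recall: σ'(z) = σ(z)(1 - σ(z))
∂L/∂z = 0.2781

σ(-2.16) = 0.1034
σ'(-2.16) = σ(-2.16)(1 - σ(-2.16)) = 0.1034 × 0.8966 = 0.09271
∂L/∂z = ∂L/∂h · σ'(z) = 3 × 0.09271 = 0.2781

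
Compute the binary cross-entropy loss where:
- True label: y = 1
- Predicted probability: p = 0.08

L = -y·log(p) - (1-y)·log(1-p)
L = 2.526

L = -1·log(0.08) - 0·log(0.92) = -log(0.08) = 2.526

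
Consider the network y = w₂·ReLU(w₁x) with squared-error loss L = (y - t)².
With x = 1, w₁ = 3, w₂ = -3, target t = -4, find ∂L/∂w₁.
∂L/∂w₁ = 30

Forward pass:
z = w₁x = 3×1 = 3
h = ReLU(3) = 3
y = w₂h = -3×3 = -9

Backward pass:
∂L/∂y = 2(y - t) = 2(-9 - -4) = -10
∂y/∂h = w₂ = -3
∂h/∂z = 1 (ReLU derivative)
∂z/∂w₁ = x = 1

∂L/∂w₁ = -10 × -3 × 1 × 1 = 30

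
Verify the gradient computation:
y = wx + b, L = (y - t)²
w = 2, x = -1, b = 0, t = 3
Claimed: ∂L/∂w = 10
Correct

y = (2)(-1) + 0 = -2
∂L/∂y = 2(y - t) = 2(-2 - 3) = -10
∂y/∂w = x = -1
∂L/∂w = -10 × -1 = 10

Claimed value: 10
Correct: The correct gradient is 10.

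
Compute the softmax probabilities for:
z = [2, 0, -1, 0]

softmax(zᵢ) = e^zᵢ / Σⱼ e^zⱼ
p = [0.7573, 0.1025, 0.0377, 0.1025]

exp(z) = [7.389, 1, 0.3679, 1]
Sum = 9.757
p = [0.7573, 0.1025, 0.0377, 0.1025]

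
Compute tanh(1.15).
0.8178

tanh(1.15) = (e^(1.15) - e^(-1.15))/(e^(1.15) + e^(-1.15)) = 0.8178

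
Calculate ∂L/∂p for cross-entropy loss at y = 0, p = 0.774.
∂L/∂p = 4.425

∂L/∂p = -y/p + (1-y)/(1-p) = 0 + 1/0.226 = 4.425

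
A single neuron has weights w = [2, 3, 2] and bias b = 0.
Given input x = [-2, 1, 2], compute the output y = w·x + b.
y = 3

y = (2)(-2) + (3)(1) + (2)(2) + 0 = 3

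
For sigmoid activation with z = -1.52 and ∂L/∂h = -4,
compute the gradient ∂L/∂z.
∂L/∂z = -0.589

σ(-1.52) = 0.1795
σ'(-1.52) = σ(-1.52)(1 - σ(-1.52)) = 0.1795 × 0.8205 = 0.1473
∂L/∂z = ∂L/∂h · σ'(z) = -4 × 0.1473 = -0.589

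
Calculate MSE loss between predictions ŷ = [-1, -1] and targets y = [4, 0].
MSE = 13

MSE = (1/2)((-1-4)² + (-1-0)²) = (1/2)(25 + 1) = 13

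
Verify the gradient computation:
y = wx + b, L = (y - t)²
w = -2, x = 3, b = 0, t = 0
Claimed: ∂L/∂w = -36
Correct

y = (-2)(3) + 0 = -6
∂L/∂y = 2(y - t) = 2(-6 - 0) = -12
∂y/∂w = x = 3
∂L/∂w = -12 × 3 = -36

Claimed value: -36
Correct: The correct gradient is -36.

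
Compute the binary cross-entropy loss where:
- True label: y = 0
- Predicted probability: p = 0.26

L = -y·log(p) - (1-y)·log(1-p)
L = 0.3011

L = -0·log(0.26) - 1·log(0.74) = -log(0.74) = 0.3011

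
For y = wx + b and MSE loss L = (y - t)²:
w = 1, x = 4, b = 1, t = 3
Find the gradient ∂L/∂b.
∂L/∂b = 4

y = wx + b = (1)(4) + 1 = 5
∂L/∂y = 2(y - t) = 2(5 - 3) = 4
∂y/∂b = 1
∂L/∂b = ∂L/∂y · ∂y/∂b = 4 × 1 = 4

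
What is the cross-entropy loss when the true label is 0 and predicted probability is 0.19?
L = 0.2107

L = -0·log(0.19) - 1·log(0.81) = -log(0.81) = 0.2107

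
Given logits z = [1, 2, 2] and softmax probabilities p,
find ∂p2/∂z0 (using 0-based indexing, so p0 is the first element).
∂p2/∂z0 = -0.06561

p = softmax(z) = [0.1554, 0.4223, 0.4223]
p2 = 0.4223, p0 = 0.1554

∂p2/∂z0 = -p2 × p0 = -0.4223 × 0.1554 = -0.06561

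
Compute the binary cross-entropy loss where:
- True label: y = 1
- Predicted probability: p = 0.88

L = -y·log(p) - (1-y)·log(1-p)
L = 0.1278

L = -1·log(0.88) - 0·log(0.12) = -log(0.88) = 0.1278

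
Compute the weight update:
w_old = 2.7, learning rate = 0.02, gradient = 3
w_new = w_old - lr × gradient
w_new = 2.64

w_new = w - η·∂L/∂w = 2.7 - 0.02×(3) = 2.7 - (0.06) = 2.64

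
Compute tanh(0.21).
0.207

tanh(0.21) = (e^(0.21) - e^(-0.21))/(e^(0.21) + e^(-0.21)) = 0.207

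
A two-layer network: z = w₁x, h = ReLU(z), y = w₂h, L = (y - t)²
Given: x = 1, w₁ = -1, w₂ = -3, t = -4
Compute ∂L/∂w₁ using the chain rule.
∂L/∂w₁ = 0

Forward pass:
z = w₁x = -1×1 = -1
h = ReLU(-1) = 0
y = w₂h = -3×0 = 0

Backward pass:
∂L/∂y = 2(y - t) = 2(0 - -4) = 8
∂y/∂h = w₂ = -3
∂h/∂z = 0 (ReLU derivative)
∂z/∂w₁ = x = 1

∂L/∂w₁ = 8 × -3 × 0 × 1 = 0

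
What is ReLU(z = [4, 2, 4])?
h = [4, 2, 4]

ReLU applied element-wise: max(0,4)=4, max(0,2)=2, max(0,4)=4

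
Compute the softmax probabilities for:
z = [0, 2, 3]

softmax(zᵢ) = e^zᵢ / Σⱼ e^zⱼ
p = [0.0351, 0.2595, 0.7054]

exp(z) = [1, 7.389, 20.09]
Sum = 28.47
p = [0.0351, 0.2595, 0.7054]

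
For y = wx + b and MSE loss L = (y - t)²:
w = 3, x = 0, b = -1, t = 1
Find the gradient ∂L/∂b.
∂L/∂b = -4

y = wx + b = (3)(0) + -1 = -1
∂L/∂y = 2(y - t) = 2(-1 - 1) = -4
∂y/∂b = 1
∂L/∂b = ∂L/∂y · ∂y/∂b = -4 × 1 = -4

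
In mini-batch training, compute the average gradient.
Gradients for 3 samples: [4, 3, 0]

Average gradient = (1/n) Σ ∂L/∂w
Average gradient = 2.333

Average = (1/3)(4 + 3 + 0) = 7/3 = 2.333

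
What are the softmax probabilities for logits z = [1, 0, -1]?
p = [0.6652, 0.2447, 0.09]

exp(z) = [2.718, 1, 0.3679]
Sum = 4.086
p = [0.6652, 0.2447, 0.09]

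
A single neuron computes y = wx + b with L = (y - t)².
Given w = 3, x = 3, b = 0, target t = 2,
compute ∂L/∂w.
∂L/∂w = 42

y = wx + b = (3)(3) + 0 = 9
∂L/∂y = 2(y - t) = 2(9 - 2) = 14
∂y/∂w = x = 3
∂L/∂w = ∂L/∂y · ∂y/∂w = 14 × 3 = 42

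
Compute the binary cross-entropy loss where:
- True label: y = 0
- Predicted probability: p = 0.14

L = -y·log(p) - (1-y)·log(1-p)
L = 0.1508

L = -0·log(0.14) - 1·log(0.86) = -log(0.86) = 0.1508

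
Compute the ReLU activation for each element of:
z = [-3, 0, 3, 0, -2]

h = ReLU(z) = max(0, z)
h = [0, 0, 3, 0, 0]

ReLU applied element-wise: max(0,-3)=0, max(0,0)=0, max(0,3)=3, max(0,0)=0, max(0,-2)=0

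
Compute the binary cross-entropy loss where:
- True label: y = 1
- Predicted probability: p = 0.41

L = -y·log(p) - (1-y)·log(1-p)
L = 0.8916

L = -1·log(0.41) - 0·log(0.59) = -log(0.41) = 0.8916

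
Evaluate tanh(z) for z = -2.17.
-0.9743

tanh(-2.17) = (e^(-2.17) - e^(2.17))/(e^(-2.17) + e^(2.17)) = -0.9743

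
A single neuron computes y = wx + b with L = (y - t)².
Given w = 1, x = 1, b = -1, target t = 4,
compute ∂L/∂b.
∂L/∂b = -8

y = wx + b = (1)(1) + -1 = 0
∂L/∂y = 2(y - t) = 2(0 - 4) = -8
∂y/∂b = 1
∂L/∂b = ∂L/∂y · ∂y/∂b = -8 × 1 = -8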